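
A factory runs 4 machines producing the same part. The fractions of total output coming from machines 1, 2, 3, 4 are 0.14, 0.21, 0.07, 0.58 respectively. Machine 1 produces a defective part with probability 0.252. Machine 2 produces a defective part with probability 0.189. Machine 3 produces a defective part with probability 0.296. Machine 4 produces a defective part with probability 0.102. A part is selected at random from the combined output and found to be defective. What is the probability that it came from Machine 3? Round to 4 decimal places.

Posterior probability ≈ 0.1338

Tabulate prior·likelihood by source: [1] prior 0.14, lik 0.252, product 0.03528; [2] prior 0.21, lik 0.189, product 0.03969; [3] prior 0.07, lik 0.296, product 0.02072; [4] prior 0.58, lik 0.102, product 0.05916.
Normalizing constant = 0.15485; the posterior for Machine 3 is its product over the sum, 0.02072/0.15485 = 0.1338.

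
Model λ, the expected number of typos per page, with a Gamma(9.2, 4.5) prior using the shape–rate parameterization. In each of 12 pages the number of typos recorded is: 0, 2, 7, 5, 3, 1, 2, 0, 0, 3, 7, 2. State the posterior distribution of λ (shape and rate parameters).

Posterior: Gamma(shape=41.2, rate=16.5)

The Poisson likelihood adds the total count to the shape and the number of exposure periods to the rate. Here ∑xᵢ = 32 and n = 12, so shape 9.2→41.2 and rate 4.5→16.5.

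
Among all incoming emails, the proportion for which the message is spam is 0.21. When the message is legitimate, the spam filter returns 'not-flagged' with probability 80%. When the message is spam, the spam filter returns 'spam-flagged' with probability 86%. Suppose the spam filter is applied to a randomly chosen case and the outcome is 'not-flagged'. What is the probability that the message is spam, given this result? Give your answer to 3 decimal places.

Let H be the event that the message is spam. P(H) = 0.21, so P(¬H) = 0.79. With E the 'not-flagged' result, P(E|H) = 0.14 and P(E|¬H) = 0.8.
P(E) = 0.14·0.21 + 0.8·0.79 = 0.029400 + 0.63200 = 0.66140.
By Bayes' theorem, P(H|E) = 0.029400 / 0.66140 = 0.044.

P(H | E) ≈ 0.044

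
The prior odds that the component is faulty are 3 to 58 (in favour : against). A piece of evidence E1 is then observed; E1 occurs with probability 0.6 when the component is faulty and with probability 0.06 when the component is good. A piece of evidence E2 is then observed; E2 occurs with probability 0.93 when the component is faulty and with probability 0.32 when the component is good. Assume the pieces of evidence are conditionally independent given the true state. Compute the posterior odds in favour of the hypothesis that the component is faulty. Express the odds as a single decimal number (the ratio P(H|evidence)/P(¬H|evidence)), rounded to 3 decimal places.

Posterior odds ≈ 1.503

Prior odds = 3/58 = 0.051724.
Likelihood ratio for E1 = 0.6/0.06 = 10.000.
Likelihood ratio for E2 = 0.93/0.32 = 2.9062.
Posterior odds = prior odds × LR₁ × LR₂ = 1.5032.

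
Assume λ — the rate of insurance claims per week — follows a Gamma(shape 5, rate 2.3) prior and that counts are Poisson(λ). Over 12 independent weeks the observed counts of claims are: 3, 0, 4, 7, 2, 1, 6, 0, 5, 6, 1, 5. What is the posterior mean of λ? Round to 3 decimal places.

The Poisson likelihood adds the total count to the shape and the number of exposure periods to the rate. Here ∑xᵢ = 40 and n = 12, so shape 5→45 and rate 2.3→14.3.
Posterior mean = shape/rate = 45/14.3 = 3.147.

Posterior mean ≈ 3.147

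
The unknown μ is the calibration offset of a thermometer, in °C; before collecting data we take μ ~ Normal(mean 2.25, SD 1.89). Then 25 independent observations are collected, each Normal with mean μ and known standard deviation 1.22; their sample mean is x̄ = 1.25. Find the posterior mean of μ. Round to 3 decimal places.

Posterior mean ≈ 1.266

Prior precision 1/τ₀² = 1/1.89² = 0.279947; data precision n/σ² = 25/1.22² = 16.7966.
Posterior precision = 0.279947 + 16.7966 = 17.0765.
Posterior mean = (0.279947·2.25 + 16.7966·1.25) / 17.0765 = 1.266.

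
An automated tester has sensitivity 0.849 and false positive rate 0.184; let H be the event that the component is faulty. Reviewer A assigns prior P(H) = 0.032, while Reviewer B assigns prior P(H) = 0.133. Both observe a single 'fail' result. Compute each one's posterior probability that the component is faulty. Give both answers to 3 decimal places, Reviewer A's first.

Reviewer A: 0.132; Reviewer B: 0.414

P('+'|H) = 0.849, P('+'|¬H) = 0.184.
Reviewer A: numerator 0.849·0.032 = 0.027168; evidence = 0.027168+0.184·0.968 = 0.20528; posterior = 0.132.
Reviewer B: numerator 0.849·0.133 = 0.11292; evidence = 0.11292+0.184·0.867 = 0.27244; posterior = 0.414.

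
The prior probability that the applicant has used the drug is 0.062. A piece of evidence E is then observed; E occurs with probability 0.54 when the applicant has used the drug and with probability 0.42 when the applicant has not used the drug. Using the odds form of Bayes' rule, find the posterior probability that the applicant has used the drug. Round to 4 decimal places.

Prior odds = 0.062/(1−0.062) = 0.066098.
Likelihood ratio for E = 0.54/0.42 = 1.2857.
Posterior odds = prior odds × LR = 0.084983.
Posterior probability = odds/(1+odds) = 0.084983/1.0850 = 0.0783.

Posterior probability ≈ 0.0783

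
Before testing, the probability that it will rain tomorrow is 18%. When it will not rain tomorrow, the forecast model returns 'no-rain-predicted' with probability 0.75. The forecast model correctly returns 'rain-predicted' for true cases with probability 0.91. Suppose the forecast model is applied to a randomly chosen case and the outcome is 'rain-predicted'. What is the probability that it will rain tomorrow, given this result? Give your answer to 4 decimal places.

P(H | E) ≈ 0.4441

Write H for 'it will rain tomorrow'. Prior odds H:¬H = 0.18/0.82 = 0.21951. For the 'rain-predicted' outcome, the likelihood ratio is 0.91/0.25 = 3.6400.
Posterior odds = 0.21951 × 3.6400 = 0.79902, so P(H|E) = 0.79902/(1+0.79902) = 0.4441.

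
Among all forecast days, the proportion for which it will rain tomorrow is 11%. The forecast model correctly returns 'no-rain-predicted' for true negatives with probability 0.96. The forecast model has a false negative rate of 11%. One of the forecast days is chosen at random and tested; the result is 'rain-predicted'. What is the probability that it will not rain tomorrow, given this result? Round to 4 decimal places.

P(¬H | E) ≈ 0.2667

Write H for 'it will rain tomorrow'. Prior odds H:¬H = 0.11/0.89 = 0.12360. For the 'rain-predicted' outcome, the likelihood ratio is 0.89/0.04 = 22.250.
Posterior odds = 0.12360 × 22.250 = 2.7500, so P(H|E) = 2.7500/(1+2.7500) = 0.7333. Then P(¬H|E) = 1 − 0.7333 = 0.2667.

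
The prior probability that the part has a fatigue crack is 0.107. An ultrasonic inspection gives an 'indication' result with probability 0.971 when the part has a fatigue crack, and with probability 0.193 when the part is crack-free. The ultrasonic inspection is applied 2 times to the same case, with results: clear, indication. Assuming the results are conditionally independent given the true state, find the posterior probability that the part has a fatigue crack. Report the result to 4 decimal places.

With H the event that the part has a fatigue crack, the joint likelihood of the observed sequence is P(data|H) = 0.029·0.971 = 0.028159 and P(data|¬H) = 0.807·0.193 = 0.15575.
Bayes: P(H|data) = 0.107·0.028159 / (0.107·0.028159 + 0.893·0.15575) = 0.0030130/0.14210 = 0.0212.

Posterior P(H) ≈ 0.0212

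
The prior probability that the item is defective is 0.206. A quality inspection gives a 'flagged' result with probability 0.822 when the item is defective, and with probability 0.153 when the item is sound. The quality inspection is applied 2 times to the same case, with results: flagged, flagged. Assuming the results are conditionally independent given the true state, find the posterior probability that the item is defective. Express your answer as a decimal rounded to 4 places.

Posterior P(H) ≈ 0.8822

Let H be the event that the item is defective; start with P(H) = 0.206. P('flagged'|H) = 0.822, P('flagged'|¬H) = 0.153.
Update on result 1 ('flagged'): P(H) ← 0.822·0.2060 / (0.822·0.2060 + 0.153·0.7940) = 0.16933/0.29081 = 0.5823.
Update on result 2 ('flagged'): P(H) ← 0.822·0.5823 / (0.822·0.5823 + 0.153·0.4177) = 0.47863/0.54254 = 0.8822.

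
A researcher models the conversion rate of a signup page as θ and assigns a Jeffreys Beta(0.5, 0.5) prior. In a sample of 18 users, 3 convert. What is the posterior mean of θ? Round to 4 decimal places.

Observing 3 successes and 15 failures updates Beta(0.5, 0.5) by adding the success and failure counts to the two shape parameters: α = 0.5+3 = 3.5, β = 0.5+15 = 15.5.
Posterior mean = α/(α+β) = 3.5/19 = 0.1842.

Posterior mean ≈ 0.1842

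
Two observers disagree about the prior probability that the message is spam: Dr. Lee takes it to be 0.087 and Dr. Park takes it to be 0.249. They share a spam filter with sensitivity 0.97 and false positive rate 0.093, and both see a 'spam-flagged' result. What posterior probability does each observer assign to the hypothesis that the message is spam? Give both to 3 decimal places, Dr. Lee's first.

Dr. Lee: 0.498; Dr. Park: 0.776

P('+'|H) = 0.97, P('+'|¬H) = 0.093.
Dr. Lee: numerator 0.97·0.087 = 0.084390; evidence = 0.084390+0.093·0.913 = 0.16930; posterior = 0.498.
Dr. Park: numerator 0.97·0.249 = 0.24153; evidence = 0.24153+0.093·0.751 = 0.31137; posterior = 0.776.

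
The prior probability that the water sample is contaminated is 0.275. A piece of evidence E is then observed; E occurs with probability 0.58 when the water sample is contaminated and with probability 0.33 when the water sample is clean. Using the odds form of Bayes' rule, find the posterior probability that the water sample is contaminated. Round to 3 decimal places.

Prior odds = 0.275/(1−0.275) = 0.37931. In log-odds, ln(0.37931) = -0.96940.
Add log likelihood ratio: ln(1.7576) = 0.56394.
Posterior log-odds = -0.40547, so posterior odds = exp(-0.40547) = 0.66667. Converting, P(H|E) = 0.66667/1.6667 = 0.400.

Posterior probability ≈ 0.400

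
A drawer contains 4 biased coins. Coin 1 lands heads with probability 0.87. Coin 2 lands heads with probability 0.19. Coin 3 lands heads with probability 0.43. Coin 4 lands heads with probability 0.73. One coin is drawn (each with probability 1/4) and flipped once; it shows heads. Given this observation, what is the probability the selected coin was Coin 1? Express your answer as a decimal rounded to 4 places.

Posterior probability ≈ 0.3919

Tabulate prior·likelihood by source: [1] prior 0.25, lik 0.87, product 0.2175; [2] prior 0.25, lik 0.19, product 0.04750; [3] prior 0.25, lik 0.43, product 0.1075; [4] prior 0.25, lik 0.73, product 0.1825.
Normalizing constant = 0.55500; the posterior for Coin 1 is its product over the sum, 0.2175/0.55500 = 0.3919.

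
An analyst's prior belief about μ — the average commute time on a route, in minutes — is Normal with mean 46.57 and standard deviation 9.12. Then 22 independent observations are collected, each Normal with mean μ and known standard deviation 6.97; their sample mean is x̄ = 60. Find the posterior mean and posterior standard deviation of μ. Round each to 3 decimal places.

Posterior mean ≈ 59.653; posterior SD ≈ 1.467

With known σ, the Normal prior is conjugate. Weight on the data is w = (n/σ²)/(n/σ² + 1/τ₀²) = 0.452853/(0.452853+0.0120229) = 0.97414.
Posterior mean = w·x̄ + (1−w)·μ₀ = 0.97414·60 + 0.025863·46.57 = 59.653. Posterior variance = 1/(0.452853+0.0120229) = 2.15111, so SD = 1.467.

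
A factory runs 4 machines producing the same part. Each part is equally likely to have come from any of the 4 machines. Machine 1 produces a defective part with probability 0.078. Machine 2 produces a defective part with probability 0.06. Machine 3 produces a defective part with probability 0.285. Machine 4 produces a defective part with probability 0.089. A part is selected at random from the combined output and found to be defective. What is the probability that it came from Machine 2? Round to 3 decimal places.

Posterior probability ≈ 0.117

P(defective|M1) = 0.078; P(defective|M2) = 0.06; P(defective|M3) = 0.285; P(defective|M4) = 0.089.
Prior × likelihood for each source: 0.25·0.078=0.01950, 0.25·0.06=0.01500, 0.25·0.285=0.07125, 0.25·0.089=0.02225. Summing gives P(defective) = 0.12800.
P(Machine 2 | defective) = 0.01500 / 0.12800 = 0.117.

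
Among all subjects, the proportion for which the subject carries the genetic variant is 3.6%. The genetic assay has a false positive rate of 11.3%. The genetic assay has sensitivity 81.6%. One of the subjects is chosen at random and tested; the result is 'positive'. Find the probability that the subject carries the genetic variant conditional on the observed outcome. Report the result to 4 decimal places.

Write H for 'the subject carries the genetic variant'. Prior odds H:¬H = 0.036/0.964 = 0.037344. For the 'positive' outcome, the likelihood ratio is 0.816/0.113 = 7.2212.
Posterior odds = 0.037344 × 7.2212 = 0.26967, so P(H|E) = 0.26967/(1+0.26967) = 0.2124.

P(H | E) ≈ 0.2124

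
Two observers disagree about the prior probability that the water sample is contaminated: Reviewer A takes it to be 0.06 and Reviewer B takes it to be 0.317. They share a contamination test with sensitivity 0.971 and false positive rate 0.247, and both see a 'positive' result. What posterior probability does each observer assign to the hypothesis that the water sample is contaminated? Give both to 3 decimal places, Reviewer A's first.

P('+'|H) = 0.971, P('+'|¬H) = 0.247.
Reviewer A: numerator 0.971·0.06 = 0.058260; evidence = 0.058260+0.247·0.94 = 0.29044; posterior = 0.201.
Reviewer B: numerator 0.971·0.317 = 0.30781; evidence = 0.30781+0.247·0.683 = 0.47651; posterior = 0.646.

Reviewer A: 0.201; Reviewer B: 0.646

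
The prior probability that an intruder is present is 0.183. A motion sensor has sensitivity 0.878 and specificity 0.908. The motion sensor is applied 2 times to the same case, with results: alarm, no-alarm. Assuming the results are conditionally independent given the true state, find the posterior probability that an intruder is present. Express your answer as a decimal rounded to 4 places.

Posterior P(H) ≈ 0.2231

With H the event that an intruder is present, the joint likelihood of the observed sequence is P(data|H) = 0.878·0.122 = 0.10712 and P(data|¬H) = 0.092·0.908 = 0.083536.
Bayes: P(H|data) = 0.183·0.10712 / (0.183·0.10712 + 0.817·0.083536) = 0.019602/0.087851 = 0.2231.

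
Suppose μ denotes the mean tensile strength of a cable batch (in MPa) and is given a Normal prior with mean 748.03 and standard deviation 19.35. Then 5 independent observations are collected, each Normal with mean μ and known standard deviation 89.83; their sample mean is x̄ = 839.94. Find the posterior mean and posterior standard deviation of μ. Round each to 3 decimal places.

Posterior mean ≈ 765.338; posterior SD ≈ 17.433

Prior precision 1/τ₀² = 1/19.35² = 0.00267078; data precision n/σ² = 5/89.83² = 0.00061962.
Posterior precision = 0.00267078 + 0.00061962 = 0.00329040, giving posterior SD = 1/√0.00329040 = 17.433.
Posterior mean = (0.00267078·748.03 + 0.00061962·839.94) / 0.00329040 = 765.338.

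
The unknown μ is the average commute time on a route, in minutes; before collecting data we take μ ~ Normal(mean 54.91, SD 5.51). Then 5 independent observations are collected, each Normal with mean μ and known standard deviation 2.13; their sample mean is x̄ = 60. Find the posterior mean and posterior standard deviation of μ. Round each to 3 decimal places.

Prior precision 1/τ₀² = 1/5.51² = 0.0329380; data precision n/σ² = 5/2.13² = 1.10207.
Posterior precision = 0.0329380 + 1.10207 = 1.13501, giving posterior SD = 1/√1.13501 = 0.939.
Posterior mean = (0.0329380·54.91 + 1.10207·60) / 1.13501 = 59.852.

Posterior mean ≈ 59.852; posterior SD ≈ 0.939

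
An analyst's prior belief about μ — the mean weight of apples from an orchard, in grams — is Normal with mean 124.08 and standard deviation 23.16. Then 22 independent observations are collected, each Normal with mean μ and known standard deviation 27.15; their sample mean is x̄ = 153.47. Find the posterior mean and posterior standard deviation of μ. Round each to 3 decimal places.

Posterior mean ≈ 151.742; posterior SD ≈ 5.616

With known σ, the Normal prior is conjugate. Weight on the data is w = (n/σ²)/(n/σ² + 1/τ₀²) = 0.0298458/(0.0298458+0.00186433) = 0.94121.
Posterior mean = w·x̄ + (1−w)·μ₀ = 0.94121·153.47 + 0.058793·124.08 = 151.742. Posterior variance = 1/(0.0298458+0.00186433) = 31.5357, so SD = 5.616.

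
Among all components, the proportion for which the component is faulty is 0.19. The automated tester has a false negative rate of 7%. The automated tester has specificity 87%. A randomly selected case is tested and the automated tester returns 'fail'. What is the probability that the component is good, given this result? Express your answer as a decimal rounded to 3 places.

P(¬H | E) ≈ 0.373

Write H for 'the component is faulty'. Prior odds H:¬H = 0.19/0.81 = 0.23457. For the 'fail' outcome, the likelihood ratio is 0.93/0.13 = 7.1538.
Posterior odds = 0.23457 × 7.1538 = 1.6781, so P(H|E) = 1.6781/(1+1.6781) = 0.627. Then P(¬H|E) = 1 − 0.627 = 0.373.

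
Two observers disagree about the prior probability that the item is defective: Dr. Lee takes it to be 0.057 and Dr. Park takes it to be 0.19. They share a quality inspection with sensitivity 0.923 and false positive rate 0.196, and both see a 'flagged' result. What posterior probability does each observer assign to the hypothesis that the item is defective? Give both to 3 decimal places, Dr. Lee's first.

Dr. Lee: 0.222; Dr. Park: 0.525

P('+'|H) = 0.923, P('+'|¬H) = 0.196.
Dr. Lee: numerator 0.923·0.057 = 0.052611; evidence = 0.052611+0.196·0.943 = 0.23744; posterior = 0.222.
Dr. Park: numerator 0.923·0.19 = 0.17537; evidence = 0.17537+0.196·0.81 = 0.33413; posterior = 0.525.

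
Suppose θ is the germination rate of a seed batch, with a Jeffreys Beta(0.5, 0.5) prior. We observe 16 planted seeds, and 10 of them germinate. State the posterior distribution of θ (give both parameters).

Observing 10 successes and 6 failures updates Beta(0.5, 0.5) by adding the success and failure counts to the two shape parameters: α = 0.5+10 = 10.5, β = 0.5+6 = 6.5.

Posterior: Beta(10.5, 6.5)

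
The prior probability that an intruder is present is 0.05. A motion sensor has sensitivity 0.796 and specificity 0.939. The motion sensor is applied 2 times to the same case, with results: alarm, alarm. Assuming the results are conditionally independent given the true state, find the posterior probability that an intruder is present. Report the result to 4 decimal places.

Let H be the event that an intruder is present; start with P(H) = 0.05. P('alarm'|H) = 0.796, P('alarm'|¬H) = 0.061.
Update on result 1 ('alarm'): P(H) ← 0.796·0.0500 / (0.796·0.0500 + 0.061·0.9500) = 0.039800/0.097750 = 0.4072.
Update on result 2 ('alarm'): P(H) ← 0.796·0.4072 / (0.796·0.4072 + 0.061·0.5928) = 0.32410/0.36026 = 0.8996.

Posterior P(H) ≈ 0.8996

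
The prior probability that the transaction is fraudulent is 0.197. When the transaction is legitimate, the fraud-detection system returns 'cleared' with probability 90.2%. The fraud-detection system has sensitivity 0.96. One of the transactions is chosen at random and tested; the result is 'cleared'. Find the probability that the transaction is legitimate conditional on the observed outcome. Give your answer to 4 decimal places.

P(¬H | E) ≈ 0.9892

Write H for 'the transaction is fraudulent'. Prior odds H:¬H = 0.197/0.803 = 0.24533. For the 'cleared' outcome, the likelihood ratio is 0.04/0.902 = 0.044346.
Posterior odds = 0.24533 × 0.044346 = 0.010879, so P(H|E) = 0.010879/(1+0.010879) = 0.0108. Then P(¬H|E) = 1 − 0.0108 = 0.9892.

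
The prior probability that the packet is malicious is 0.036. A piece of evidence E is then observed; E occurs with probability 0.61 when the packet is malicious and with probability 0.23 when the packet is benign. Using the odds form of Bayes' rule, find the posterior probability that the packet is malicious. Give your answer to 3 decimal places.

Prior odds = 0.036/(1−0.036) = 0.037344. In log-odds, ln(0.037344) = -3.2876.
Add log likelihood ratio: ln(2.6522) = 0.97538.
Posterior log-odds = -2.3122, so posterior odds = exp(-2.3122) = 0.099044. Converting, P(H|E) = 0.099044/1.0990 = 0.090.

Posterior probability ≈ 0.090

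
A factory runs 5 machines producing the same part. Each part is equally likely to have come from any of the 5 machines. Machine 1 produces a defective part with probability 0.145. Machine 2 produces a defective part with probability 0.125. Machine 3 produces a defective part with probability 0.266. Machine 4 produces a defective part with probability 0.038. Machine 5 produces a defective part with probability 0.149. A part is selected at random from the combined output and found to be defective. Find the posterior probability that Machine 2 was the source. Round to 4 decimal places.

Tabulate prior·likelihood by source: [1] prior 0.2, lik 0.145, product 0.02900; [2] prior 0.2, lik 0.125, product 0.02500; [3] prior 0.2, lik 0.266, product 0.05320; [4] prior 0.2, lik 0.038, product 0.007600; [5] prior 0.2, lik 0.149, product 0.02980.
Normalizing constant = 0.14460; the posterior for Machine 2 is its product over the sum, 0.02500/0.14460 = 0.1729.

Posterior probability ≈ 0.1729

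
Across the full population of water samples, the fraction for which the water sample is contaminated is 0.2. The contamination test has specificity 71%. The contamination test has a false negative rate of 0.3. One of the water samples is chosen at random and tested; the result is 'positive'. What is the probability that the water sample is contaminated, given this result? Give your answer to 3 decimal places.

Write H for 'the water sample is contaminated'. Prior odds H:¬H = 0.2/0.8 = 0.25000. For the 'positive' outcome, the likelihood ratio is 0.7/0.29 = 2.4138.
Posterior odds = 0.25000 × 2.4138 = 0.60345, so P(H|E) = 0.60345/(1+0.60345) = 0.376.

P(H | E) ≈ 0.376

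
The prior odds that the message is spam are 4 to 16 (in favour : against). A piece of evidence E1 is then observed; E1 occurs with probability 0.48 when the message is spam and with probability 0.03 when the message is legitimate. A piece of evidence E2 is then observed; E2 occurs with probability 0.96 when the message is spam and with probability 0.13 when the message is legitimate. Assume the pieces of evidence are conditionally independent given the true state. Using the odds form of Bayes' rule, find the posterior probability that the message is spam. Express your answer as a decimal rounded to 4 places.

Prior odds = 4/16 = 0.25000.
Likelihood ratio for E1 = 0.48/0.03 = 16.000.
Likelihood ratio for E2 = 0.96/0.13 = 7.3846.
Posterior odds = prior odds × LR₁ × LR₂ = 29.538.
Posterior probability = odds/(1+odds) = 29.538/30.538 = 0.9673.

Posterior probability ≈ 0.9673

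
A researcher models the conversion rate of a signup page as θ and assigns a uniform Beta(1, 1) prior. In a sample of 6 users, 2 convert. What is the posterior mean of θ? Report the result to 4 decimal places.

The binomial likelihood is conjugate to the Beta prior: with 2 successes and 4 failures, the posterior is Beta(1+2, 1+4) = Beta(3, 5).
E[θ | data] = 3/(3+5) = 0.3750.

Posterior mean ≈ 0.3750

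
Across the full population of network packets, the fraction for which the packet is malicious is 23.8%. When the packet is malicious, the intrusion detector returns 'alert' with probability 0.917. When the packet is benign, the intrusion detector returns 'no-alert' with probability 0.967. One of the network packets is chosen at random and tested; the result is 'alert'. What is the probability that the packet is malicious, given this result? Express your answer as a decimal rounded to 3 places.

P(H | E) ≈ 0.897

Let H be the event that the packet is malicious. P(H) = 0.238, so P(¬H) = 0.762. With E the 'alert' result, P(E|H) = 0.917 and P(E|¬H) = 0.033.
P(E) = 0.917·0.238 + 0.033·0.762 = 0.21825 + 0.025146 = 0.24339.
By Bayes' theorem, P(H|E) = 0.21825 / 0.24339 = 0.897.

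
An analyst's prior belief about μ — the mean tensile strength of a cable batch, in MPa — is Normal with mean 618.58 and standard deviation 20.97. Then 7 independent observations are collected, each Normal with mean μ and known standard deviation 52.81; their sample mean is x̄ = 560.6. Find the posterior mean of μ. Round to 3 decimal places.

Prior precision 1/τ₀² = 1/20.97² = 0.00227407; data precision n/σ² = 7/52.81² = 0.00250995.
Posterior precision = 0.00227407 + 0.00250995 = 0.00478402.
Posterior mean = (0.00227407·618.58 + 0.00250995·560.6) / 0.00478402 = 588.161.

Posterior mean ≈ 588.161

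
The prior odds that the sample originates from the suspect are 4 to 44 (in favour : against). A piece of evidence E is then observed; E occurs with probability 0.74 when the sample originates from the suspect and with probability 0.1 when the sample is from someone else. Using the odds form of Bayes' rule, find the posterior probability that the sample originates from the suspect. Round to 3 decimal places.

Prior odds = 4/44 = 0.090909. In log-odds, ln(0.090909) = -2.3979.
Add log likelihood ratio: ln(7.4000) = 2.0015.
Posterior log-odds = -0.39642, so posterior odds = exp(-0.39642) = 0.67273. Converting, P(H|E) = 0.67273/1.6727 = 0.402.

Posterior probability ≈ 0.402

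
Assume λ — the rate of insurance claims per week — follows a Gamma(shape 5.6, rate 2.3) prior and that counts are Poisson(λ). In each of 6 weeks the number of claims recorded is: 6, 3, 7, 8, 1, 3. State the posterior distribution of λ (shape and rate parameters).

The Poisson likelihood adds the total count to the shape and the number of exposure periods to the rate. Here ∑xᵢ = 28 and n = 6, so shape 5.6→33.6 and rate 2.3→8.3.

Posterior: Gamma(shape=33.6, rate=8.3)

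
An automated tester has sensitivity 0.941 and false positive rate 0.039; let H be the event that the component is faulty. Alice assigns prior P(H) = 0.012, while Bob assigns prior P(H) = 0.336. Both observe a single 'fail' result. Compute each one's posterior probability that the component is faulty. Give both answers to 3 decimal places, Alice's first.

Alice: 0.227; Bob: 0.924

P('+'|H) = 0.941, P('+'|¬H) = 0.039.
Alice: numerator 0.941·0.012 = 0.011292; evidence = 0.011292+0.039·0.988 = 0.049824; posterior = 0.227.
Bob: numerator 0.941·0.336 = 0.31618; evidence = 0.31618+0.039·0.664 = 0.34207; posterior = 0.924.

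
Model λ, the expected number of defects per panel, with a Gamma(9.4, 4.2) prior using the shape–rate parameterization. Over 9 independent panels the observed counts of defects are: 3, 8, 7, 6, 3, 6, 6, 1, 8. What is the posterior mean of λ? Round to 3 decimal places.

The Poisson likelihood adds the total count to the shape and the number of exposure periods to the rate. Here ∑xᵢ = 48 and n = 9, so shape 9.4→57.4 and rate 4.2→13.2.
Posterior mean = shape/rate = 57.4/13.2 = 4.348.

Posterior mean ≈ 4.348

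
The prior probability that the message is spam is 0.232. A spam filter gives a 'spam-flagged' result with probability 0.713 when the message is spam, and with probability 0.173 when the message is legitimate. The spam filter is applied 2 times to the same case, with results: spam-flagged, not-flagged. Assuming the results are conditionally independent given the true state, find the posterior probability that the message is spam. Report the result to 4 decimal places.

With H the event that the message is spam, the joint likelihood of the observed sequence is P(data|H) = 0.713·0.287 = 0.20463 and P(data|¬H) = 0.173·0.827 = 0.14307.
Bayes: P(H|data) = 0.232·0.20463 / (0.232·0.20463 + 0.768·0.14307) = 0.047474/0.15735 = 0.3017.

Posterior P(H) ≈ 0.3017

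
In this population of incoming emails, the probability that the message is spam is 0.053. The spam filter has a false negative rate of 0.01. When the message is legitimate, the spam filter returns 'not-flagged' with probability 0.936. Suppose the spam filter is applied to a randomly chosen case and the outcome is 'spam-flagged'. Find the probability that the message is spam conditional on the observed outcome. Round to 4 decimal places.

Write H for 'the message is spam'. Prior odds H:¬H = 0.053/0.947 = 0.055966. For the 'spam-flagged' outcome, the likelihood ratio is 0.99/0.064 = 15.469.
Posterior odds = 0.055966 × 15.469 = 0.86573, so P(H|E) = 0.86573/(1+0.86573) = 0.4640.

P(H | E) ≈ 0.4640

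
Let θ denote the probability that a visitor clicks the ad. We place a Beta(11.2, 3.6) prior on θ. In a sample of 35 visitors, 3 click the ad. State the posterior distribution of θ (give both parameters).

Observing 3 successes and 32 failures updates Beta(11.2, 3.6) by adding the success and failure counts to the two shape parameters: α = 11.2+3 = 14.2, β = 3.6+32 = 35.6.

Posterior: Beta(14.2, 35.6)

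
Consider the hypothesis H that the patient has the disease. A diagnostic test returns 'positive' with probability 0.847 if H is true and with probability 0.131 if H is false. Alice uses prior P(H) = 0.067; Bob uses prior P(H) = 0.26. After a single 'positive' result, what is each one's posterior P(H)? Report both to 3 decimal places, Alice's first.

Alice: 0.317; Bob: 0.694

P('+'|H) = 0.847, P('+'|¬H) = 0.131.
Alice: numerator 0.847·0.067 = 0.056749; evidence = 0.056749+0.131·0.933 = 0.17897; posterior = 0.317.
Bob: numerator 0.847·0.26 = 0.22022; evidence = 0.22022+0.131·0.74 = 0.31716; posterior = 0.694.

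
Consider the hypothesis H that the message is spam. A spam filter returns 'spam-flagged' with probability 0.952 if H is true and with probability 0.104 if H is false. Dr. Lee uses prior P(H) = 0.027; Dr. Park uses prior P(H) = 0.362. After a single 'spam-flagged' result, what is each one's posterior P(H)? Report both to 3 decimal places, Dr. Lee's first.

P('+'|H) = 0.952, P('+'|¬H) = 0.104.
Dr. Lee: numerator 0.952·0.027 = 0.025704; evidence = 0.025704+0.104·0.973 = 0.12690; posterior = 0.203.
Dr. Park: numerator 0.952·0.362 = 0.34462; evidence = 0.34462+0.104·0.638 = 0.41098; posterior = 0.839.

Dr. Lee: 0.203; Dr. Park: 0.839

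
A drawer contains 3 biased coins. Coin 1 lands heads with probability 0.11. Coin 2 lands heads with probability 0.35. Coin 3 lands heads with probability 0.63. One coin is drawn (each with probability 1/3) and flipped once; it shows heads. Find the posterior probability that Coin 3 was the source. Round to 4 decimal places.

P(heads|C1) = 0.11; P(heads|C2) = 0.35; P(heads|C3) = 0.63.
Prior × likelihood for each source: 0.333333·0.11=0.03667, 0.333333·0.35=0.1167, 0.333333·0.63=0.2100. Summing gives P(heads) = 0.36333.
P(Coin 3 | heads) = 0.2100 / 0.36333 = 0.5780.

Posterior probability ≈ 0.5780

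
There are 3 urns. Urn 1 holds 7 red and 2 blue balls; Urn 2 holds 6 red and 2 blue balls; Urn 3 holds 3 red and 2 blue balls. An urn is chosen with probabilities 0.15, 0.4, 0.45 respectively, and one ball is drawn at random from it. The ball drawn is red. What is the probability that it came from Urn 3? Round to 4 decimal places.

Posterior probability ≈ 0.3932

P(red|Urn 1) = 0.7778; P(red|Urn 2) = 0.75; P(red|Urn 3) = 0.6.
Prior × likelihood for each source: 0.15·0.7778=0.1167, 0.4·0.75=0.3000, 0.45·0.6=0.2700. Summing gives P(red) = 0.68667.
P(Urn 3 | red) = 0.2700 / 0.68667 = 0.3932.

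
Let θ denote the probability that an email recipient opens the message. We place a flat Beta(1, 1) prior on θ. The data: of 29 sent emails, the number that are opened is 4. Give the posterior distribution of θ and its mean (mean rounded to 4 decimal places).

Observing 4 successes and 25 failures updates Beta(1, 1) by adding the success and failure counts to the two shape parameters: α = 1+4 = 5, β = 1+25 = 26.
Posterior mean = α/(α+β) = 5/31 = 0.1613.

Posterior: Beta(5, 26); mean ≈ 0.1613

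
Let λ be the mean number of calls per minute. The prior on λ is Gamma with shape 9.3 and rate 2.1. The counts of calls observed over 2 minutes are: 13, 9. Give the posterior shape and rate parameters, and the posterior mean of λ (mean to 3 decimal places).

The Poisson likelihood adds the total count to the shape and the number of exposure periods to the rate. Here ∑xᵢ = 22 and n = 2, so shape 9.3→31.3 and rate 2.1→4.1.
Posterior mean = shape/rate = 31.3/4.1 = 7.634.

Posterior: Gamma(shape=31.3, rate=4.1); mean ≈ 7.634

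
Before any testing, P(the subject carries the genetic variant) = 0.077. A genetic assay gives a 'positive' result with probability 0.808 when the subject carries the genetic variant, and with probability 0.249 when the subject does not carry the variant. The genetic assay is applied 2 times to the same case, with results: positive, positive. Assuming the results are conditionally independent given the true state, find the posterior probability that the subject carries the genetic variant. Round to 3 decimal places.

Let H be the event that the subject carries the genetic variant; start with P(H) = 0.077. P('positive'|H) = 0.808, P('positive'|¬H) = 0.249.
Update on result 1 ('positive'): P(H) ← 0.808·0.0770 / (0.808·0.0770 + 0.249·0.9230) = 0.062216/0.29204 = 0.2130.
Update on result 2 ('positive'): P(H) ← 0.808·0.2130 / (0.808·0.2130 + 0.249·0.7870) = 0.17213/0.36809 = 0.4676.

Posterior P(H) ≈ 0.468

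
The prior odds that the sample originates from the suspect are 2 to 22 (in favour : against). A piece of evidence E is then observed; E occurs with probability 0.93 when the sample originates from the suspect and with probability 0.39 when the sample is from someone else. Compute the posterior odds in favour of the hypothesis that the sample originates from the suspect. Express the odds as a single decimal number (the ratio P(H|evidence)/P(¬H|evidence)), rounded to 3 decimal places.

Posterior odds ≈ 0.217

Prior odds = 2/22 = 0.090909. In log-odds, ln(0.090909) = -2.3979.
Add log likelihood ratio: ln(2.3846) = 0.86904.
Posterior log-odds = -1.5289, so posterior odds = exp(-1.5289) = 0.21678.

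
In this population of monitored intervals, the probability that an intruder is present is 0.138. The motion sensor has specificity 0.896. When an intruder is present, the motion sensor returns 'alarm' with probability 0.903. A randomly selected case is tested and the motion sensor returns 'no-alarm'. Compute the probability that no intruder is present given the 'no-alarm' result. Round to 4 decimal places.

P(¬H | E) ≈ 0.9830

Let H be the event that an intruder is present. P(H) = 0.138, so P(¬H) = 0.862. With E the 'no-alarm' result, P(E|H) = 0.097 and P(E|¬H) = 0.896.
P(E) = 0.097·0.138 + 0.896·0.862 = 0.013386 + 0.77235 = 0.78574.
By Bayes' theorem, P(H|E) = 0.013386 / 0.78574 = 0.0170. Hence P(¬H|E) = 1 − 0.0170 = 0.9830.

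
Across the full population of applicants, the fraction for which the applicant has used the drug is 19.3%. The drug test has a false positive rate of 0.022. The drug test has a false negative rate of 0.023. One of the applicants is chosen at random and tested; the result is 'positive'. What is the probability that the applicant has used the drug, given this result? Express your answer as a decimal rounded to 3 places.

P(H | E) ≈ 0.914

Write H for 'the applicant has used the drug'. Prior odds H:¬H = 0.193/0.807 = 0.23916. For the 'positive' outcome, the likelihood ratio is 0.977/0.022 = 44.409.
Posterior odds = 0.23916 × 44.409 = 10.621, so P(H|E) = 10.621/(1+10.621) = 0.914.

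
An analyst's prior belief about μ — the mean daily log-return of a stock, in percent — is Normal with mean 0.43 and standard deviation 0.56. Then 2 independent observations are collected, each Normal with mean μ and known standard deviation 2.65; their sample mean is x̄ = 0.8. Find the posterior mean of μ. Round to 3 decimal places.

Posterior mean ≈ 0.460

Prior precision 1/τ₀² = 1/0.56² = 3.18878; data precision n/σ² = 2/2.65² = 0.284799.
Posterior precision = 3.18878 + 0.284799 = 3.47357.
Posterior mean = (3.18878·0.43 + 0.284799·0.8) / 3.47357 = 0.460.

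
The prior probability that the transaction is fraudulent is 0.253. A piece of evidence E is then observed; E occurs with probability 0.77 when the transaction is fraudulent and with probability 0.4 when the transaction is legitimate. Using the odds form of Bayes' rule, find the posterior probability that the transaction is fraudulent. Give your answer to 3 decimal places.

Posterior probability ≈ 0.395

Prior odds = 0.253/(1−0.253) = 0.33869. In log-odds, ln(0.33869) = -1.0827.
Add log likelihood ratio: ln(1.9250) = 0.65493.
Posterior log-odds = -0.42775, so posterior odds = exp(-0.42775) = 0.65197. Converting, P(H|E) = 0.65197/1.6520 = 0.395.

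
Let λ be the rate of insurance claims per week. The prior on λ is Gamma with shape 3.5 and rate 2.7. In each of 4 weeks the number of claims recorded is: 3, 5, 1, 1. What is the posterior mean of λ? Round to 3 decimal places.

Posterior mean ≈ 2.015

The Poisson likelihood adds the total count to the shape and the number of exposure periods to the rate. Here ∑xᵢ = 10 and n = 4, so shape 3.5→13.5 and rate 2.7→6.7.
E[λ | data] = 13.5/6.7 = 2.015.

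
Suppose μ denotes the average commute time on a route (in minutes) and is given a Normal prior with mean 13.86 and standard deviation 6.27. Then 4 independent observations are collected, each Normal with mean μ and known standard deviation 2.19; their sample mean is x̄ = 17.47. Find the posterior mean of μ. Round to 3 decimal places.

Prior precision 1/τ₀² = 1/6.27² = 0.0254369; data precision n/σ² = 4/2.19² = 0.834011.
Posterior precision = 0.0254369 + 0.834011 = 0.859448.
Posterior mean = (0.0254369·13.86 + 0.834011·17.47) / 0.859448 = 17.363.

Posterior mean ≈ 17.363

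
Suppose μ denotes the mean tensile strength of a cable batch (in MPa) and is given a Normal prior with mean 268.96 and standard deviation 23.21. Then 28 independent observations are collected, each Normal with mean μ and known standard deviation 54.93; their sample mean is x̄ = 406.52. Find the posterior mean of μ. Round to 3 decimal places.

With known σ, the Normal prior is conjugate. Weight on the data is w = (n/σ²)/(n/σ² + 1/τ₀²) = 0.00927980/(0.00927980+0.00185631) = 0.83331.
Posterior mean = w·x̄ + (1−w)·μ₀ = 0.83331·406.52 + 0.16669·268.96 = 383.590.

Posterior mean ≈ 383.590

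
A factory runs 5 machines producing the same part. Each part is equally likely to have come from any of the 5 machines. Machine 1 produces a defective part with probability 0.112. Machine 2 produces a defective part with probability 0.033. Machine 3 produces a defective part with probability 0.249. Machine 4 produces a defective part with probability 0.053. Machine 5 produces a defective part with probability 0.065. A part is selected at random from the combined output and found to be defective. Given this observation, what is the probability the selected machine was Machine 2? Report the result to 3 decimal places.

Posterior probability ≈ 0.064

Tabulate prior·likelihood by source: [1] prior 0.2, lik 0.112, product 0.02240; [2] prior 0.2, lik 0.033, product 0.006600; [3] prior 0.2, lik 0.249, product 0.04980; [4] prior 0.2, lik 0.053, product 0.01060; [5] prior 0.2, lik 0.065, product 0.01300.
Normalizing constant = 0.10240; the posterior for Machine 2 is its product over the sum, 0.006600/0.10240 = 0.064.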